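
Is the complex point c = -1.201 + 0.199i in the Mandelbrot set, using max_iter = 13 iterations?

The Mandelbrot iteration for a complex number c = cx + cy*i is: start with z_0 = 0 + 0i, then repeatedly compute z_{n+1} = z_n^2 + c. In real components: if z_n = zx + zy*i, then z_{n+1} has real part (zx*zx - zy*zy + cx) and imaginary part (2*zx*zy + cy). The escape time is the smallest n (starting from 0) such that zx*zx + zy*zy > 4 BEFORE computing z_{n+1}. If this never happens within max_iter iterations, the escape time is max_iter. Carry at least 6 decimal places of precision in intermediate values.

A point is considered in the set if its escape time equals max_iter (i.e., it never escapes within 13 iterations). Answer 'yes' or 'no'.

Answer: yes

Derivation:
z_0 = 0 + 0i, c = -1.2010 + 0.1990i
Iter 1: z = -1.2010 + 0.1990i, |z|^2 = 1.4820
Iter 2: z = 0.2018 + -0.2790i, |z|^2 = 0.1186
Iter 3: z = -1.2381 + 0.0864i, |z|^2 = 1.5404
Iter 4: z = 0.3245 + -0.0149i, |z|^2 = 0.1055
Iter 5: z = -1.0959 + 0.1893i, |z|^2 = 1.2369
Iter 6: z = -0.0357 + -0.2159i, |z|^2 = 0.0479
Iter 7: z = -1.2464 + 0.2144i, |z|^2 = 1.5994
Iter 8: z = 0.3064 + -0.3355i, |z|^2 = 0.2065
Iter 9: z = -1.2197 + -0.0066i, |z|^2 = 1.4877
Iter 10: z = 0.2866 + 0.2151i, |z|^2 = 0.1284
Iter 11: z = -1.1651 + 0.3223i, |z|^2 = 1.4615
Iter 12: z = 0.0527 + -0.5521i, |z|^2 = 0.3076
Did not escape in 13 iterations → in set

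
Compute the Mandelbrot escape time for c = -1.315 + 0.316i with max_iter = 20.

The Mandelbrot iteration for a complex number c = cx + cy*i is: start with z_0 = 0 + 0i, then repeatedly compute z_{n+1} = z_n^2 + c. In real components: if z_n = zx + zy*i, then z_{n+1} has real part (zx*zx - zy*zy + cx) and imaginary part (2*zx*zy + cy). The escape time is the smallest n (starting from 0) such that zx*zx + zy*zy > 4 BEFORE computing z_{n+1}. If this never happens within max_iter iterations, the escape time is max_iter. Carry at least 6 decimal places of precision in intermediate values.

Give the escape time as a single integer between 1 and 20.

Answer: 7

Derivation:
z_0 = 0 + 0i, c = -1.3150 + 0.3160i
Iter 1: z = -1.3150 + 0.3160i, |z|^2 = 1.8291
Iter 2: z = 0.3144 + -0.5151i, |z|^2 = 0.3641
Iter 3: z = -1.4815 + -0.0079i, |z|^2 = 2.1948
Iter 4: z = 0.8797 + 0.3393i, |z|^2 = 0.8890
Iter 5: z = -0.6562 + 0.9129i, |z|^2 = 1.2640
Iter 6: z = -1.7178 + -0.8821i, |z|^2 = 3.7290
Iter 7: z = 0.8578 + 3.3465i, |z|^2 = 11.9350
Escaped at iteration 7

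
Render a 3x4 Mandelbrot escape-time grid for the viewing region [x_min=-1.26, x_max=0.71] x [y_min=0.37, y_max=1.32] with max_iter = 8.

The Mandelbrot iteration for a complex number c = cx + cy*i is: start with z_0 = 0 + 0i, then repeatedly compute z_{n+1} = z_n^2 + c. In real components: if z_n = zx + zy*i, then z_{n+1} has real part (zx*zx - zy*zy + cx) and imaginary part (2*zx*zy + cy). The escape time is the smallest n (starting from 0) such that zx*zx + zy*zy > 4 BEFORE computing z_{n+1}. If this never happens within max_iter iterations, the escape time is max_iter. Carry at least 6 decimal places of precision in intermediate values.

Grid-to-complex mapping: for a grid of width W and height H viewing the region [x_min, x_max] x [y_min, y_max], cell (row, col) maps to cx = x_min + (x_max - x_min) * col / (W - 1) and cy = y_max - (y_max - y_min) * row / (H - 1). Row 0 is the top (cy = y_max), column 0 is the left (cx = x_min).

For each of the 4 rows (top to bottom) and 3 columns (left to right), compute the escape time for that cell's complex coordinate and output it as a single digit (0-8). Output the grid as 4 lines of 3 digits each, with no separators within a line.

(row=0, col=0): c = -1.2600 + 1.3200i → escape time 2
(row=0, col=1): c = -0.2750 + 1.3200i → escape time 2
(row=0, col=2): c = 0.7100 + 1.3200i → escape time 2
(row=1, col=0): c = -1.2600 + 1.0033i → escape time 3
(row=1, col=1): c = -0.2750 + 1.0033i → escape time 5
(row=1, col=2): c = 0.7100 + 1.0033i → escape time 2
(row=2, col=0): c = -1.2600 + 0.6867i → escape time 3
(row=2, col=1): c = -0.2750 + 0.6867i → escape time 8
(row=2, col=2): c = 0.7100 + 0.6867i → escape time 3
(row=3, col=0): c = -1.2600 + 0.3700i → escape time 8
(row=3, col=1): c = -0.2750 + 0.3700i → escape time 8
(row=3, col=2): c = 0.7100 + 0.3700i → escape time 3

Answer: 222
352
383
883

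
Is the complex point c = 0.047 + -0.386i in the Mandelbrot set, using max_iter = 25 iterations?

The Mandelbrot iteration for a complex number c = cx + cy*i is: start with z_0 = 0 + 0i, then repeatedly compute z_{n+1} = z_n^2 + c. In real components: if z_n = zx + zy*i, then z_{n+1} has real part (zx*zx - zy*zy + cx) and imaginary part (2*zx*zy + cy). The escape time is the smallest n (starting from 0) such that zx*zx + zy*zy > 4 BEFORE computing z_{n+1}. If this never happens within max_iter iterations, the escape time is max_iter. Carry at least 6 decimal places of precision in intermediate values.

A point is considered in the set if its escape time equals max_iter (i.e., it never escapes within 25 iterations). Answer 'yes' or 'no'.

z_0 = 0 + 0i, c = 0.0470 + -0.3860i
Iter 1: z = 0.0470 + -0.3860i, |z|^2 = 0.1512
Iter 2: z = -0.0998 + -0.4223i, |z|^2 = 0.1883
Iter 3: z = -0.1214 + -0.3017i, |z|^2 = 0.1058
Iter 4: z = -0.0293 + -0.3128i, |z|^2 = 0.0987
Iter 5: z = -0.0500 + -0.3677i, |z|^2 = 0.1377
Iter 6: z = -0.0857 + -0.3493i, |z|^2 = 0.1293
Iter 7: z = -0.0676 + -0.3261i, |z|^2 = 0.1109
Iter 8: z = -0.0548 + -0.3419i, |z|^2 = 0.1199
Iter 9: z = -0.0669 + -0.3485i, |z|^2 = 0.1259
Iter 10: z = -0.0700 + -0.3394i, |z|^2 = 0.1201
Iter 11: z = -0.0633 + -0.3385i, |z|^2 = 0.1186
Iter 12: z = -0.0636 + -0.3432i, |z|^2 = 0.1218
Iter 13: z = -0.0667 + -0.3424i, |z|^2 = 0.1217
Iter 14: z = -0.0658 + -0.3403i, |z|^2 = 0.1201
Iter 15: z = -0.0645 + -0.3412i, |z|^2 = 0.1206
Iter 16: z = -0.0653 + -0.3420i, |z|^2 = 0.1212
Iter 17: z = -0.0657 + -0.3413i, |z|^2 = 0.1208
Iter 18: z = -0.0652 + -0.3412i, |z|^2 = 0.1206
Iter 19: z = -0.0651 + -0.3415i, |z|^2 = 0.1209
Iter 20: z = -0.0654 + -0.3415i, |z|^2 = 0.1209
Iter 21: z = -0.0654 + -0.3413i, |z|^2 = 0.1208
Iter 22: z = -0.0652 + -0.3414i, |z|^2 = 0.1208
Iter 23: z = -0.0653 + -0.3415i, |z|^2 = 0.1209
Iter 24: z = -0.0653 + -0.3414i, |z|^2 = 0.1208
Did not escape in 25 iterations → in set

Answer: yes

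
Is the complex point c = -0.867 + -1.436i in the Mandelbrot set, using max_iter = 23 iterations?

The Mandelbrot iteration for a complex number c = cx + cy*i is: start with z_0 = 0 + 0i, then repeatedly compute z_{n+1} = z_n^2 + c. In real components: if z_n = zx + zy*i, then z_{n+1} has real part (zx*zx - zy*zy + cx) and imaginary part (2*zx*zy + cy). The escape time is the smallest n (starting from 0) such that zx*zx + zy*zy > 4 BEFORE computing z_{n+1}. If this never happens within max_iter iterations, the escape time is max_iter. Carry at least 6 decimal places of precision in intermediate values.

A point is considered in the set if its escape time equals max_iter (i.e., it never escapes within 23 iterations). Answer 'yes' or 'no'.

Answer: no

Derivation:
z_0 = 0 + 0i, c = -0.8670 + -1.4360i
Iter 1: z = -0.8670 + -1.4360i, |z|^2 = 2.8138
Iter 2: z = -2.1774 + 1.0540i, |z|^2 = 5.8521
Escaped at iteration 2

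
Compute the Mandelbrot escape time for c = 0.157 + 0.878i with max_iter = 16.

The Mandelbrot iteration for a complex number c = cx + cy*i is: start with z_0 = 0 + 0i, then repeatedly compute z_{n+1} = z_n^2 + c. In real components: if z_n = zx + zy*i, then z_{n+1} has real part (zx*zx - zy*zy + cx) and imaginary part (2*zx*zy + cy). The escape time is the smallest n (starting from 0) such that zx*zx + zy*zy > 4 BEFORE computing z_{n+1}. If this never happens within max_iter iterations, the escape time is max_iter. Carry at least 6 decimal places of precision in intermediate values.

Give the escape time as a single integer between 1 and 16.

z_0 = 0 + 0i, c = 0.1570 + 0.8780i
Iter 1: z = 0.1570 + 0.8780i, |z|^2 = 0.7955
Iter 2: z = -0.5892 + 1.1537i, |z|^2 = 1.6782
Iter 3: z = -0.8268 + -0.4816i, |z|^2 = 0.9155
Iter 4: z = 0.6087 + 1.6744i, |z|^2 = 3.1740
Iter 5: z = -2.2760 + 2.9163i, |z|^2 = 13.6851
Escaped at iteration 5

Answer: 5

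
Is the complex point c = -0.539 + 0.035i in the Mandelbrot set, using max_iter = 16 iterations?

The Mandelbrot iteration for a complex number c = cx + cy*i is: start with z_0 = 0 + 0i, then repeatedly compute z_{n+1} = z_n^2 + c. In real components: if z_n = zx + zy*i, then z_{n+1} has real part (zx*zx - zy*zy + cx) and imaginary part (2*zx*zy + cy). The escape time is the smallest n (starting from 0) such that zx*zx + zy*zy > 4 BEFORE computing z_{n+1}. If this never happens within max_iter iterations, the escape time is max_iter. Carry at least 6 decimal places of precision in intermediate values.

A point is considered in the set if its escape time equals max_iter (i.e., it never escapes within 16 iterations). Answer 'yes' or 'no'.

z_0 = 0 + 0i, c = -0.5390 + 0.0350i
Iter 1: z = -0.5390 + 0.0350i, |z|^2 = 0.2917
Iter 2: z = -0.2497 + -0.0027i, |z|^2 = 0.0624
Iter 3: z = -0.4767 + 0.0364i, |z|^2 = 0.2285
Iter 4: z = -0.3131 + 0.0003i, |z|^2 = 0.0980
Iter 5: z = -0.4410 + 0.0348i, |z|^2 = 0.1957
Iter 6: z = -0.3458 + 0.0043i, |z|^2 = 0.1196
Iter 7: z = -0.4195 + 0.0320i, |z|^2 = 0.1770
Iter 8: z = -0.3641 + 0.0081i, |z|^2 = 0.1326
Iter 9: z = -0.4065 + 0.0291i, |z|^2 = 0.1661
Iter 10: z = -0.3746 + 0.0114i, |z|^2 = 0.1404
Iter 11: z = -0.3988 + 0.0265i, |z|^2 = 0.1598
Iter 12: z = -0.3807 + 0.0139i, |z|^2 = 0.1451
Iter 13: z = -0.3943 + 0.0244i, |z|^2 = 0.1561
Iter 14: z = -0.3841 + 0.0157i, |z|^2 = 0.1478
Iter 15: z = -0.3917 + 0.0229i, |z|^2 = 0.1539
Did not escape in 16 iterations → in set

Answer: yes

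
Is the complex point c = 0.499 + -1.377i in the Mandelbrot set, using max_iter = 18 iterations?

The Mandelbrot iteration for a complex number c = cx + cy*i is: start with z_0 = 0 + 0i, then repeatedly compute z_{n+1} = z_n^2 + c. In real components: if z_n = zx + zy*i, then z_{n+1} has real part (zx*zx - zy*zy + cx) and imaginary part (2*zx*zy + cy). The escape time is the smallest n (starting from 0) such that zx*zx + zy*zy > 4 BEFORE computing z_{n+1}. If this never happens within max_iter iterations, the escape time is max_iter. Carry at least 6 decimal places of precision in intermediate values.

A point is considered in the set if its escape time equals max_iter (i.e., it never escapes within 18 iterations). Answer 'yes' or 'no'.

z_0 = 0 + 0i, c = 0.4990 + -1.3770i
Iter 1: z = 0.4990 + -1.3770i, |z|^2 = 2.1451
Iter 2: z = -1.1481 + -2.7512i, |z|^2 = 8.8876
Escaped at iteration 2

Answer: no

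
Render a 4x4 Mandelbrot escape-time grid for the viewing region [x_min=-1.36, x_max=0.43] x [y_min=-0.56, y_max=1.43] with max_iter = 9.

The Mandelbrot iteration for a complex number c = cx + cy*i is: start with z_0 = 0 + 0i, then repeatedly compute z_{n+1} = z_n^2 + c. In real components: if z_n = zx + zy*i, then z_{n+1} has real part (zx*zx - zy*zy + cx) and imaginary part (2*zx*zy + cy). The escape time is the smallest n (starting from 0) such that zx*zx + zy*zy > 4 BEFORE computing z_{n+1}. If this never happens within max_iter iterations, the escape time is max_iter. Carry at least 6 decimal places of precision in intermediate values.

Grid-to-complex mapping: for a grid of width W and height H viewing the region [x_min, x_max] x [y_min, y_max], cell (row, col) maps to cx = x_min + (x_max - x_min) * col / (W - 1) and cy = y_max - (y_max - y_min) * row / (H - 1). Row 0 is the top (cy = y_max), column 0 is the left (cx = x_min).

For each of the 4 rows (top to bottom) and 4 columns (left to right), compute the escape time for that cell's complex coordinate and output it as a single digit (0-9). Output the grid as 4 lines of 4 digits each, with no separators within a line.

(row=0, col=0): c = -1.3600 + 1.4300i → escape time 2
(row=0, col=1): c = -0.7633 + 1.4300i → escape time 2
(row=0, col=2): c = -0.1667 + 1.4300i → escape time 2
(row=0, col=3): c = 0.4300 + 1.4300i → escape time 2
(row=1, col=0): c = -1.3600 + 0.7667i → escape time 3
(row=1, col=1): c = -0.7633 + 0.7667i → escape time 4
(row=1, col=2): c = -0.1667 + 0.7667i → escape time 9
(row=1, col=3): c = 0.4300 + 0.7667i → escape time 4
(row=2, col=0): c = -1.3600 + 0.1033i → escape time 9
(row=2, col=1): c = -0.7633 + 0.1033i → escape time 9
(row=2, col=2): c = -0.1667 + 0.1033i → escape time 9
(row=2, col=3): c = 0.4300 + 0.1033i → escape time 6
(row=3, col=0): c = -1.3600 + -0.5600i → escape time 3
(row=3, col=1): c = -0.7633 + -0.5600i → escape time 6
(row=3, col=2): c = -0.1667 + -0.5600i → escape time 9
(row=3, col=3): c = 0.4300 + -0.5600i → escape time 6

Answer: 2222
3494
9996
3696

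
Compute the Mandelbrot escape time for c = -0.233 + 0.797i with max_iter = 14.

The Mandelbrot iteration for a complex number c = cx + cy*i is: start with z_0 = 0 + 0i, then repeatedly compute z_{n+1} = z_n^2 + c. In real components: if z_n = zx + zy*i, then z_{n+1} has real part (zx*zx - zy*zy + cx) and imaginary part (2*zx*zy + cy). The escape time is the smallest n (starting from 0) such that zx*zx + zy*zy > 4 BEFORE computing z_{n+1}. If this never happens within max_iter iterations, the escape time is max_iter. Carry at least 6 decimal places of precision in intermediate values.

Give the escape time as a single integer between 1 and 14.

z_0 = 0 + 0i, c = -0.2330 + 0.7970i
Iter 1: z = -0.2330 + 0.7970i, |z|^2 = 0.6895
Iter 2: z = -0.8139 + 0.4256i, |z|^2 = 0.8436
Iter 3: z = 0.2483 + 0.1042i, |z|^2 = 0.0725
Iter 4: z = -0.1822 + 0.8487i, |z|^2 = 0.7536
Iter 5: z = -0.9202 + 0.4877i, |z|^2 = 1.0846
Iter 6: z = 0.3759 + -0.1006i, |z|^2 = 0.1514
Iter 7: z = -0.1019 + 0.7214i, |z|^2 = 0.5307
Iter 8: z = -0.7430 + 0.6500i, |z|^2 = 0.9746
Iter 9: z = -0.1035 + -0.1690i, |z|^2 = 0.0393
Iter 10: z = -0.2508 + 0.8320i, |z|^2 = 0.7551
Iter 11: z = -0.8623 + 0.3796i, |z|^2 = 0.8876
Iter 12: z = 0.3664 + 0.1423i, |z|^2 = 0.1545
Iter 13: z = -0.1190 + 0.9013i, |z|^2 = 0.8265

Answer: 14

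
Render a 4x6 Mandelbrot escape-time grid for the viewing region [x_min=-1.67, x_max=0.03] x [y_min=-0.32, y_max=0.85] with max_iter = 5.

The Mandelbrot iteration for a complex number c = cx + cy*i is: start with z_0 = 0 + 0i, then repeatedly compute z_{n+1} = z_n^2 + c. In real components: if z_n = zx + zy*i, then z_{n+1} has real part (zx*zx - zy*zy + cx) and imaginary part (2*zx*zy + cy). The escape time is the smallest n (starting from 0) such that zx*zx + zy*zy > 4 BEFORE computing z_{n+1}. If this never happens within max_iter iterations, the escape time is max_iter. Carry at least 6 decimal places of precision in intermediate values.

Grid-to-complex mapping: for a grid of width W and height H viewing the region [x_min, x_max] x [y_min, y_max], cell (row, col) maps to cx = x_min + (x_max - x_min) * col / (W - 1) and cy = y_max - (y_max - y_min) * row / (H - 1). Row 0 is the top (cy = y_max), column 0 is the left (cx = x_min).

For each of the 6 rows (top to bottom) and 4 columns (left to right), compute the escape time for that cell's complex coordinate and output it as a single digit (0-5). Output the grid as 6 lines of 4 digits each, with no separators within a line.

Answer: 2345
3455
3555
5555
5555
4555

Derivation:
(row=0, col=0): c = -1.6700 + 0.8500i → escape time 2
(row=0, col=1): c = -1.1033 + 0.8500i → escape time 3
(row=0, col=2): c = -0.5367 + 0.8500i → escape time 4
(row=0, col=3): c = 0.0300 + 0.8500i → escape time 5
(row=1, col=0): c = -1.6700 + 0.6160i → escape time 3
(row=1, col=1): c = -1.1033 + 0.6160i → escape time 4
(row=1, col=2): c = -0.5367 + 0.6160i → escape time 5
(row=1, col=3): c = 0.0300 + 0.6160i → escape time 5
(row=2, col=0): c = -1.6700 + 0.3820i → escape time 3
(row=2, col=1): c = -1.1033 + 0.3820i → escape time 5
(row=2, col=2): c = -0.5367 + 0.3820i → escape time 5
(row=2, col=3): c = 0.0300 + 0.3820i → escape time 5
(row=3, col=0): c = -1.6700 + 0.1480i → escape time 5
(row=3, col=1): c = -1.1033 + 0.1480i → escape time 5
(row=3, col=2): c = -0.5367 + 0.1480i → escape time 5
(row=3, col=3): c = 0.0300 + 0.1480i → escape time 5
(row=4, col=0): c = -1.6700 + -0.0860i → escape time 5
(row=4, col=1): c = -1.1033 + -0.0860i → escape time 5
(row=4, col=2): c = -0.5367 + -0.0860i → escape time 5
(row=4, col=3): c = 0.0300 + -0.0860i → escape time 5
(row=5, col=0): c = -1.6700 + -0.3200i → escape time 4
(row=5, col=1): c = -1.1033 + -0.3200i → escape time 5
(row=5, col=2): c = -0.5367 + -0.3200i → escape time 5
(row=5, col=3): c = 0.0300 + -0.3200i → escape time 5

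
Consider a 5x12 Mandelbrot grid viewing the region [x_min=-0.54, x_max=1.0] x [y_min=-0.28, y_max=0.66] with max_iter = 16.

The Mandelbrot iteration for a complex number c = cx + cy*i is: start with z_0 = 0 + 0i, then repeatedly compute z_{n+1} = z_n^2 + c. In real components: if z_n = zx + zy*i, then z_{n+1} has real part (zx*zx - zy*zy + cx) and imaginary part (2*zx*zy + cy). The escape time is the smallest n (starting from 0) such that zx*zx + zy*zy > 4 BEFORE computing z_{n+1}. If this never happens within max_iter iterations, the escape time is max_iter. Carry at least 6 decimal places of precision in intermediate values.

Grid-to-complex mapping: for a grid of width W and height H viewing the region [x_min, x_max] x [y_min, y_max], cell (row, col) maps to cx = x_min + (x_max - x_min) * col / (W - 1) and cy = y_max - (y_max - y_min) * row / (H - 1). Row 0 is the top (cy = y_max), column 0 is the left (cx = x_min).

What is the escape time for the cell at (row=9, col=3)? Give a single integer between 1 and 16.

z_0 = 0 + 0i, c = 0.6150 + -0.1091i
Iter 1: z = 0.6150 + -0.1091i, |z|^2 = 0.3901
Iter 2: z = 0.9813 + -0.2433i, |z|^2 = 1.0222
Iter 3: z = 1.5188 + -0.5865i, |z|^2 = 2.6508
Iter 4: z = 2.5778 + -1.8908i, |z|^2 = 10.2200
Escaped at iteration 4

Answer: 4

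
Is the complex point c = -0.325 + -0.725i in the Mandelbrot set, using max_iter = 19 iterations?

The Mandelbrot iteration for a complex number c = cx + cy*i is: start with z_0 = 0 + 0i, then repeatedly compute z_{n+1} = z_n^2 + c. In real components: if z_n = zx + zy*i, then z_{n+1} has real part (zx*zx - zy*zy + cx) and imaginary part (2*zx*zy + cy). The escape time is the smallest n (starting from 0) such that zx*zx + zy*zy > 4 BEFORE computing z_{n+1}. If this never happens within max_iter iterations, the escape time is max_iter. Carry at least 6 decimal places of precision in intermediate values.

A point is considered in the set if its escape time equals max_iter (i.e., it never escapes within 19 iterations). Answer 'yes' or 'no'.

z_0 = 0 + 0i, c = -0.3250 + -0.7250i
Iter 1: z = -0.3250 + -0.7250i, |z|^2 = 0.6312
Iter 2: z = -0.7450 + -0.2537i, |z|^2 = 0.6194
Iter 3: z = 0.1656 + -0.3469i, |z|^2 = 0.1478
Iter 4: z = -0.4179 + -0.8399i, |z|^2 = 0.8801
Iter 5: z = -0.8558 + -0.0230i, |z|^2 = 0.7330
Iter 6: z = 0.4069 + -0.6857i, |z|^2 = 0.6357
Iter 7: z = -0.6296 + -1.2830i, |z|^2 = 2.0425
Iter 8: z = -1.5747 + 0.8905i, |z|^2 = 3.2728
Iter 9: z = 1.3616 + -3.5297i, |z|^2 = 14.3129
Escaped at iteration 9

Answer: no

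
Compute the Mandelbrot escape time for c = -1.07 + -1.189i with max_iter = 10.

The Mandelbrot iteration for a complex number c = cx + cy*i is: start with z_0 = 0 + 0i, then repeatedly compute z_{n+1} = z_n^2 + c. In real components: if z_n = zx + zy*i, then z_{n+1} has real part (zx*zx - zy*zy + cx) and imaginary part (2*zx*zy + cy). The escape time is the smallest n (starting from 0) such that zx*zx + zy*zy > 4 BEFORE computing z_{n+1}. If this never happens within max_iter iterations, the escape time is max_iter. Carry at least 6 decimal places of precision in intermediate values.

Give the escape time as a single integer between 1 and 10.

Answer: 3

Derivation:
z_0 = 0 + 0i, c = -1.0700 + -1.1890i
Iter 1: z = -1.0700 + -1.1890i, |z|^2 = 2.5586
Iter 2: z = -1.3388 + 1.3555i, |z|^2 = 3.6297
Iter 3: z = -1.1148 + -4.8184i, |z|^2 = 24.4602
Escaped at iteration 3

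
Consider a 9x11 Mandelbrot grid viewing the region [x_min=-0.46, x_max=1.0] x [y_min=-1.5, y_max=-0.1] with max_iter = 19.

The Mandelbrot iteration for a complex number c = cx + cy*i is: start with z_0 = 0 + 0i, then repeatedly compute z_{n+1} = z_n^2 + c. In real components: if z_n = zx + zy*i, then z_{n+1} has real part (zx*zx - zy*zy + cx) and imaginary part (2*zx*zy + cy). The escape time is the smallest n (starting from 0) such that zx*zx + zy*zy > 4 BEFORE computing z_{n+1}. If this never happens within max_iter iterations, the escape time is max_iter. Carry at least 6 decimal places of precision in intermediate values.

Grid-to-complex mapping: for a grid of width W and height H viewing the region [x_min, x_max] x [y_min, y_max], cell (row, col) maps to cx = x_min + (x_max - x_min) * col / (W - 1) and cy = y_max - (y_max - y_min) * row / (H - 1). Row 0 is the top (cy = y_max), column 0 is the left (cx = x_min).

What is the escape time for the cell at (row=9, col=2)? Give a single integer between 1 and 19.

Answer: 2

Derivation:
z_0 = 0 + 0i, c = -0.0950 + -1.3600i
Iter 1: z = -0.0950 + -1.3600i, |z|^2 = 1.8586
Iter 2: z = -1.9356 + -1.1016i, |z|^2 = 4.9600
Escaped at iteration 2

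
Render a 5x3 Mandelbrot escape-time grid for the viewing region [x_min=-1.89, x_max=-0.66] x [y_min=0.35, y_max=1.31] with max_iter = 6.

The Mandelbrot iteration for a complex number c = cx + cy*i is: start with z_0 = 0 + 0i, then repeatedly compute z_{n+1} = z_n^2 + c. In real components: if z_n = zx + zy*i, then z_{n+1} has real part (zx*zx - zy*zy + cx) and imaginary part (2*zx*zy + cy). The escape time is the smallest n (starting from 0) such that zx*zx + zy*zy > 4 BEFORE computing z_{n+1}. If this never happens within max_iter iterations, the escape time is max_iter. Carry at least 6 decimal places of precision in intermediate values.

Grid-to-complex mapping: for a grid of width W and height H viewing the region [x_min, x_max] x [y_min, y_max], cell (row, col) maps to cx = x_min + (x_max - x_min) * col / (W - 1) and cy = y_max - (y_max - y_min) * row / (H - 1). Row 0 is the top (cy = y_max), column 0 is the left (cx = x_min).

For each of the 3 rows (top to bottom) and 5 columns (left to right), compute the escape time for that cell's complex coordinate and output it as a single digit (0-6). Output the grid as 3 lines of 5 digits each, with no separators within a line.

(row=0, col=0): c = -1.8900 + 1.3100i → escape time 1
(row=0, col=1): c = -1.5825 + 1.3100i → escape time 1
(row=0, col=2): c = -1.2750 + 1.3100i → escape time 2
(row=0, col=3): c = -0.9675 + 1.3100i → escape time 2
(row=0, col=4): c = -0.6600 + 1.3100i → escape time 3
(row=1, col=0): c = -1.8900 + 0.8300i → escape time 1
(row=1, col=1): c = -1.5825 + 0.8300i → escape time 3
(row=1, col=2): c = -1.2750 + 0.8300i → escape time 3
(row=1, col=3): c = -0.9675 + 0.8300i → escape time 3
(row=1, col=4): c = -0.6600 + 0.8300i → escape time 4
(row=2, col=0): c = -1.8900 + 0.3500i → escape time 3
(row=2, col=1): c = -1.5825 + 0.3500i → escape time 4
(row=2, col=2): c = -1.2750 + 0.3500i → escape time 6
(row=2, col=3): c = -0.9675 + 0.3500i → escape time 6
(row=2, col=4): c = -0.6600 + 0.3500i → escape time 6

Answer: 11223
13334
34666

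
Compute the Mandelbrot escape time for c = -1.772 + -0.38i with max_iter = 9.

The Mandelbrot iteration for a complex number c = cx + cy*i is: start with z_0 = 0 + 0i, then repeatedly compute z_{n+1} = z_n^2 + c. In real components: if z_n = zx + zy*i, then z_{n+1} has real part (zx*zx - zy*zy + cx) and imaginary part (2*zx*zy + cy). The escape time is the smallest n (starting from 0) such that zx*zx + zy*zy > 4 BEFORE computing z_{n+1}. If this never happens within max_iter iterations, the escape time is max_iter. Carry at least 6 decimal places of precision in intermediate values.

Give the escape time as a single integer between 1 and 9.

Answer: 3

Derivation:
z_0 = 0 + 0i, c = -1.7720 + -0.3800i
Iter 1: z = -1.7720 + -0.3800i, |z|^2 = 3.2844
Iter 2: z = 1.2236 + 0.9667i, |z|^2 = 2.4317
Iter 3: z = -1.2094 + 1.9857i, |z|^2 = 5.4057
Escaped at iteration 3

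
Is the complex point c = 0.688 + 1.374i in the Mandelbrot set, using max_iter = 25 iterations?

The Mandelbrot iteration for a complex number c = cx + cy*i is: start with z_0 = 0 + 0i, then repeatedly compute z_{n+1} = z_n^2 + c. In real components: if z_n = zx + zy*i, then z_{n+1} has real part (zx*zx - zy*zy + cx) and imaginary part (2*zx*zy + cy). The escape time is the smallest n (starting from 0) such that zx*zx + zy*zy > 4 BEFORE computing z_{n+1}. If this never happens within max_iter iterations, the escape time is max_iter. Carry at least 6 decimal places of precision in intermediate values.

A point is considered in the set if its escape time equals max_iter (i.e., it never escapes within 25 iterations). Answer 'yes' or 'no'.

z_0 = 0 + 0i, c = 0.6880 + 1.3740i
Iter 1: z = 0.6880 + 1.3740i, |z|^2 = 2.3612
Iter 2: z = -0.7265 + 3.2646i, |z|^2 = 11.1856
Escaped at iteration 2

Answer: no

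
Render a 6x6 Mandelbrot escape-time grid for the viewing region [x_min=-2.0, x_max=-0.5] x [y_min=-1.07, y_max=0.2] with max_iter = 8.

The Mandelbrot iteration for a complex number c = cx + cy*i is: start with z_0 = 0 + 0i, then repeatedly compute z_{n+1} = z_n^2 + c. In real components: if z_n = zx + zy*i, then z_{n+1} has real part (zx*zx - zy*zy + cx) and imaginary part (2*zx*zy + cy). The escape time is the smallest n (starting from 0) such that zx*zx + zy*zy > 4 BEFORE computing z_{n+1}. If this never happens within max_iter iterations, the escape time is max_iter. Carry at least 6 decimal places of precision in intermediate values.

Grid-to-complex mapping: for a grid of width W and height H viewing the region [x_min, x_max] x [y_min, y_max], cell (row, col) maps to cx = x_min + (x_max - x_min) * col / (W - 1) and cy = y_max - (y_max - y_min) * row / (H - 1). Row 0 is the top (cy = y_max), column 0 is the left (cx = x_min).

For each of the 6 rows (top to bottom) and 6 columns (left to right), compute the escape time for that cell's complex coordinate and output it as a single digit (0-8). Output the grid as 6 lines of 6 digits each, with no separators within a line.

Answer: 146888
178888
145888
133458
123345
112334

Derivation:
(row=0, col=0): c = -2.0000 + 0.2000i → escape time 1
(row=0, col=1): c = -1.7000 + 0.2000i → escape time 4
(row=0, col=2): c = -1.4000 + 0.2000i → escape time 6
(row=0, col=3): c = -1.1000 + 0.2000i → escape time 8
(row=0, col=4): c = -0.8000 + 0.2000i → escape time 8
(row=0, col=5): c = -0.5000 + 0.2000i → escape time 8
(row=1, col=0): c = -2.0000 + -0.0540i → escape time 1
(row=1, col=1): c = -1.7000 + -0.0540i → escape time 7
(row=1, col=2): c = -1.4000 + -0.0540i → escape time 8
(row=1, col=3): c = -1.1000 + -0.0540i → escape time 8
(row=1, col=4): c = -0.8000 + -0.0540i → escape time 8
(row=1, col=5): c = -0.5000 + -0.0540i → escape time 8
(row=2, col=0): c = -2.0000 + -0.3080i → escape time 1
(row=2, col=1): c = -1.7000 + -0.3080i → escape time 4
(row=2, col=2): c = -1.4000 + -0.3080i → escape time 5
(row=2, col=3): c = -1.1000 + -0.3080i → escape time 8
(row=2, col=4): c = -0.8000 + -0.3080i → escape time 8
(row=2, col=5): c = -0.5000 + -0.3080i → escape time 8
(row=3, col=0): c = -2.0000 + -0.5620i → escape time 1
(row=3, col=1): c = -1.7000 + -0.5620i → escape time 3
(row=3, col=2): c = -1.4000 + -0.5620i → escape time 3
(row=3, col=3): c = -1.1000 + -0.5620i → escape time 4
(row=3, col=4): c = -0.8000 + -0.5620i → escape time 5
(row=3, col=5): c = -0.5000 + -0.5620i → escape time 8
(row=4, col=0): c = -2.0000 + -0.8160i → escape time 1
(row=4, col=1): c = -1.7000 + -0.8160i → escape time 2
(row=4, col=2): c = -1.4000 + -0.8160i → escape time 3
(row=4, col=3): c = -1.1000 + -0.8160i → escape time 3
(row=4, col=4): c = -0.8000 + -0.8160i → escape time 4
(row=4, col=5): c = -0.5000 + -0.8160i → escape time 5
(row=5, col=0): c = -2.0000 + -1.0700i → escape time 1
(row=5, col=1): c = -1.7000 + -1.0700i → escape time 1
(row=5, col=2): c = -1.4000 + -1.0700i → escape time 2
(row=5, col=3): c = -1.1000 + -1.0700i → escape time 3
(row=5, col=4): c = -0.8000 + -1.0700i → escape time 3
(row=5, col=5): c = -0.5000 + -1.0700i → escape time 4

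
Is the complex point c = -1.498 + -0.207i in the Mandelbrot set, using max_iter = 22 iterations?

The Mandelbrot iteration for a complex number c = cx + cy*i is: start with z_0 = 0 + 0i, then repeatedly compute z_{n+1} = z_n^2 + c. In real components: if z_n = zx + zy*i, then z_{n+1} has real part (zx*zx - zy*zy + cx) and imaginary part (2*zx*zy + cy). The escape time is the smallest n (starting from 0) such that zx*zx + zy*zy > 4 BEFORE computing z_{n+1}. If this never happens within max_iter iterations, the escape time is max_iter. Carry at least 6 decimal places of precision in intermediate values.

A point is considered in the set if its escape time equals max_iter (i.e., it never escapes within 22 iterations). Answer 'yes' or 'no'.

Answer: no

Derivation:
z_0 = 0 + 0i, c = -1.4980 + -0.2070i
Iter 1: z = -1.4980 + -0.2070i, |z|^2 = 2.2869
Iter 2: z = 0.7032 + 0.4132i, |z|^2 = 0.6651
Iter 3: z = -1.1743 + 0.3740i, |z|^2 = 1.5189
Iter 4: z = -0.2590 + -1.0855i, |z|^2 = 1.2453
Iter 5: z = -2.6092 + 0.3552i, |z|^2 = 6.9341
Escaped at iteration 5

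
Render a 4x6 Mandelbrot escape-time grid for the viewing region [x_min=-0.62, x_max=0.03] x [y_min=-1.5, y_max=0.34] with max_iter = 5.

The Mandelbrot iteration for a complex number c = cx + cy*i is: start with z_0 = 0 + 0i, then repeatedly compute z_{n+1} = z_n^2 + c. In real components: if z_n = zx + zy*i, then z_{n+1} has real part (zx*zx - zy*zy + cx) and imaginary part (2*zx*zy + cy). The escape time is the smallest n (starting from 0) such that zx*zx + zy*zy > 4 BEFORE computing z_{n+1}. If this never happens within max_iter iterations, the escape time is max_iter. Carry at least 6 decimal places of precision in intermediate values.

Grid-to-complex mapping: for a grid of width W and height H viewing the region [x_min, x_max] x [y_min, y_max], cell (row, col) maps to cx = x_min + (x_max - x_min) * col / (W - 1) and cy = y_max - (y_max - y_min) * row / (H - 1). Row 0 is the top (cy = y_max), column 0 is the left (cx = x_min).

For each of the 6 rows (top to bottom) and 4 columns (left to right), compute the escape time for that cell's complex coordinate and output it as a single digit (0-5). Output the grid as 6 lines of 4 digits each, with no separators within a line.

Answer: 5555
5555
5555
5555
3454
2222

Derivation:
(row=0, col=0): c = -0.6200 + 0.3400i → escape time 5
(row=0, col=1): c = -0.4033 + 0.3400i → escape time 5
(row=0, col=2): c = -0.1867 + 0.3400i → escape time 5
(row=0, col=3): c = 0.0300 + 0.3400i → escape time 5
(row=1, col=0): c = -0.6200 + -0.0280i → escape time 5
(row=1, col=1): c = -0.4033 + -0.0280i → escape time 5
(row=1, col=2): c = -0.1867 + -0.0280i → escape time 5
(row=1, col=3): c = 0.0300 + -0.0280i → escape time 5
(row=2, col=0): c = -0.6200 + -0.3960i → escape time 5
(row=2, col=1): c = -0.4033 + -0.3960i → escape time 5
(row=2, col=2): c = -0.1867 + -0.3960i → escape time 5
(row=2, col=3): c = 0.0300 + -0.3960i → escape time 5
(row=3, col=0): c = -0.6200 + -0.7640i → escape time 5
(row=3, col=1): c = -0.4033 + -0.7640i → escape time 5
(row=3, col=2): c = -0.1867 + -0.7640i → escape time 5
(row=3, col=3): c = 0.0300 + -0.7640i → escape time 5
(row=4, col=0): c = -0.6200 + -1.1320i → escape time 3
(row=4, col=1): c = -0.4033 + -1.1320i → escape time 4
(row=4, col=2): c = -0.1867 + -1.1320i → escape time 5
(row=4, col=3): c = 0.0300 + -1.1320i → escape time 4
(row=5, col=0): c = -0.6200 + -1.5000i → escape time 2
(row=5, col=1): c = -0.4033 + -1.5000i → escape time 2
(row=5, col=2): c = -0.1867 + -1.5000i → escape time 2
(row=5, col=3): c = 0.0300 + -1.5000i → escape time 2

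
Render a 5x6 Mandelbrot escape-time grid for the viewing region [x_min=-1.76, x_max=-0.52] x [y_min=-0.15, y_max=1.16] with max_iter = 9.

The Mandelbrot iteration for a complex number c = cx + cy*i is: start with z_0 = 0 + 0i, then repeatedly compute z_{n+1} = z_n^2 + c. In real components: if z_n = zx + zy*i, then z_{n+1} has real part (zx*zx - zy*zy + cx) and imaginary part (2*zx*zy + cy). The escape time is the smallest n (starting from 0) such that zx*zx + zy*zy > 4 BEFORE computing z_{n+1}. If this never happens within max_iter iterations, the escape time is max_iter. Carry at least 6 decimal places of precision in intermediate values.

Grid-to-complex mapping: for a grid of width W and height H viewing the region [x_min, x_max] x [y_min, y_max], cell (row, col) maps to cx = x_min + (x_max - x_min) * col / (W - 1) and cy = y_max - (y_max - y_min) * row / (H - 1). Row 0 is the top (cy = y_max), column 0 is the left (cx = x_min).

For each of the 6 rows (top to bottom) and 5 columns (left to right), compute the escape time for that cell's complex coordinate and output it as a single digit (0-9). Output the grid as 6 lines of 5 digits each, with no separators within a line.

(row=0, col=0): c = -1.7600 + 1.1600i → escape time 1
(row=0, col=1): c = -1.4500 + 1.1600i → escape time 2
(row=0, col=2): c = -1.1400 + 1.1600i → escape time 3
(row=0, col=3): c = -0.8300 + 1.1600i → escape time 3
(row=0, col=4): c = -0.5200 + 1.1600i → escape time 3
(row=1, col=0): c = -1.7600 + 0.8980i → escape time 2
(row=1, col=1): c = -1.4500 + 0.8980i → escape time 3
(row=1, col=2): c = -1.1400 + 0.8980i → escape time 3
(row=1, col=3): c = -0.8300 + 0.8980i → escape time 3
(row=1, col=4): c = -0.5200 + 0.8980i → escape time 4
(row=2, col=0): c = -1.7600 + 0.6360i → escape time 3
(row=2, col=1): c = -1.4500 + 0.6360i → escape time 3
(row=2, col=2): c = -1.1400 + 0.6360i → escape time 3
(row=2, col=3): c = -0.8300 + 0.6360i → escape time 5
(row=2, col=4): c = -0.5200 + 0.6360i → escape time 9
(row=3, col=0): c = -1.7600 + 0.3740i → escape time 3
(row=3, col=1): c = -1.4500 + 0.3740i → escape time 4
(row=3, col=2): c = -1.1400 + 0.3740i → escape time 7
(row=3, col=3): c = -0.8300 + 0.3740i → escape time 7
(row=3, col=4): c = -0.5200 + 0.3740i → escape time 9
(row=4, col=0): c = -1.7600 + 0.1120i → escape time 4
(row=4, col=1): c = -1.4500 + 0.1120i → escape time 8
(row=4, col=2): c = -1.1400 + 0.1120i → escape time 9
(row=4, col=3): c = -0.8300 + 0.1120i → escape time 9
(row=4, col=4): c = -0.5200 + 0.1120i → escape time 9
(row=5, col=0): c = -1.7600 + -0.1500i → escape time 4
(row=5, col=1): c = -1.4500 + -0.1500i → escape time 7
(row=5, col=2): c = -1.1400 + -0.1500i → escape time 9
(row=5, col=3): c = -0.8300 + -0.1500i → escape time 9
(row=5, col=4): c = -0.5200 + -0.1500i → escape time 9

Answer: 12333
23334
33359
34779
48999
47999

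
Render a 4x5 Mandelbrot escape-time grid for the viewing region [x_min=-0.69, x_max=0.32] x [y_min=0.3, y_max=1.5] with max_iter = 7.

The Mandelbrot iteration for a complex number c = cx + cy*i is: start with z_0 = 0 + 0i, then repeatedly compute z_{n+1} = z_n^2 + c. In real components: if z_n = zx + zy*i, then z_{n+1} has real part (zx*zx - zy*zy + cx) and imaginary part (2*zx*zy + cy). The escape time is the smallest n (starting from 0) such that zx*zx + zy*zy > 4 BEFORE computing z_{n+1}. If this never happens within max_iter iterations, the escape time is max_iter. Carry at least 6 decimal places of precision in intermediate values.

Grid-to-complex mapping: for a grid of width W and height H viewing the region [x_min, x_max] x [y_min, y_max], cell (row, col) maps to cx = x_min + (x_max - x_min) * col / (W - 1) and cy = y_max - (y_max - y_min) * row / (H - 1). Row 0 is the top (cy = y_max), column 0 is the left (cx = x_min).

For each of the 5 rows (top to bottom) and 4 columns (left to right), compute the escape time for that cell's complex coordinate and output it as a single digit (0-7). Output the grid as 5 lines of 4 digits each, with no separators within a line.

Answer: 2222
3332
4574
6777
7777

Derivation:
(row=0, col=0): c = -0.6900 + 1.5000i → escape time 2
(row=0, col=1): c = -0.3533 + 1.5000i → escape time 2
(row=0, col=2): c = -0.0167 + 1.5000i → escape time 2
(row=0, col=3): c = 0.3200 + 1.5000i → escape time 2
(row=1, col=0): c = -0.6900 + 1.2000i → escape time 3
(row=1, col=1): c = -0.3533 + 1.2000i → escape time 3
(row=1, col=2): c = -0.0167 + 1.2000i → escape time 3
(row=1, col=3): c = 0.3200 + 1.2000i → escape time 2
(row=2, col=0): c = -0.6900 + 0.9000i → escape time 4
(row=2, col=1): c = -0.3533 + 0.9000i → escape time 5
(row=2, col=2): c = -0.0167 + 0.9000i → escape time 7
(row=2, col=3): c = 0.3200 + 0.9000i → escape time 4
(row=3, col=0): c = -0.6900 + 0.6000i → escape time 6
(row=3, col=1): c = -0.3533 + 0.6000i → escape time 7
(row=3, col=2): c = -0.0167 + 0.6000i → escape time 7
(row=3, col=3): c = 0.3200 + 0.6000i → escape time 7
(row=4, col=0): c = -0.6900 + 0.3000i → escape time 7
(row=4, col=1): c = -0.3533 + 0.3000i → escape time 7
(row=4, col=2): c = -0.0167 + 0.3000i → escape time 7
(row=4, col=3): c = 0.3200 + 0.3000i → escape time 7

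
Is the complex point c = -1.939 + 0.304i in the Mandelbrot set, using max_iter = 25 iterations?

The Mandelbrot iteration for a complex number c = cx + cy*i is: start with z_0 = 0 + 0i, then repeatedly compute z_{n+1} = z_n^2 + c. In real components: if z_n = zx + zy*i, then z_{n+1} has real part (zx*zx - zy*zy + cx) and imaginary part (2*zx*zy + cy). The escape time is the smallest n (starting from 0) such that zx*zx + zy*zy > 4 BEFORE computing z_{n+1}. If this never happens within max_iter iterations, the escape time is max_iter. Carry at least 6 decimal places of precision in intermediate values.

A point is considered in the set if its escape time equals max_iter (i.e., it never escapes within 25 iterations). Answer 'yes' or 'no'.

Answer: no

Derivation:
z_0 = 0 + 0i, c = -1.9390 + 0.3040i
Iter 1: z = -1.9390 + 0.3040i, |z|^2 = 3.8521
Iter 2: z = 1.7283 + -0.8749i, |z|^2 = 3.7525
Iter 3: z = 0.2826 + -2.7202i, |z|^2 = 7.4795
Escaped at iteration 3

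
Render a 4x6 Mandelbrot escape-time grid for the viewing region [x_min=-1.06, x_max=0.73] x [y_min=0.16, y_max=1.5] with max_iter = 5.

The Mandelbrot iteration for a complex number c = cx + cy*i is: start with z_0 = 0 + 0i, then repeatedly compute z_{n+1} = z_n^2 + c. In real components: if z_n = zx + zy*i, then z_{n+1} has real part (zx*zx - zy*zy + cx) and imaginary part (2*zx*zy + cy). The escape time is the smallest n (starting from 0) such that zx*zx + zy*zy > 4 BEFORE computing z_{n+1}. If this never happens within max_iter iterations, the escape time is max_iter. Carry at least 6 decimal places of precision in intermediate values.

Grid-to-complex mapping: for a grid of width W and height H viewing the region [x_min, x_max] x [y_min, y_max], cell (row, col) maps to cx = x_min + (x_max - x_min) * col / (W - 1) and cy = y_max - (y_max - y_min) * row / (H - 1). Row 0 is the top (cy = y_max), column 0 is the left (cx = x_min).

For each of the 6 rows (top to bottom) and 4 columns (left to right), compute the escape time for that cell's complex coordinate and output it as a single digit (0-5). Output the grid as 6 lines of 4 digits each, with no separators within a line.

Answer: 2222
2322
3442
3553
5553
5553

Derivation:
(row=0, col=0): c = -1.0600 + 1.5000i → escape time 2
(row=0, col=1): c = -0.4633 + 1.5000i → escape time 2
(row=0, col=2): c = 0.1333 + 1.5000i → escape time 2
(row=0, col=3): c = 0.7300 + 1.5000i → escape time 2
(row=1, col=0): c = -1.0600 + 1.2320i → escape time 2
(row=1, col=1): c = -0.4633 + 1.2320i → escape time 3
(row=1, col=2): c = 0.1333 + 1.2320i → escape time 2
(row=1, col=3): c = 0.7300 + 1.2320i → escape time 2
(row=2, col=0): c = -1.0600 + 0.9640i → escape time 3
(row=2, col=1): c = -0.4633 + 0.9640i → escape time 4
(row=2, col=2): c = 0.1333 + 0.9640i → escape time 4
(row=2, col=3): c = 0.7300 + 0.9640i → escape time 2
(row=3, col=0): c = -1.0600 + 0.6960i → escape time 3
(row=3, col=1): c = -0.4633 + 0.6960i → escape time 5
(row=3, col=2): c = 0.1333 + 0.6960i → escape time 5
(row=3, col=3): c = 0.7300 + 0.6960i → escape time 3
(row=4, col=0): c = -1.0600 + 0.4280i → escape time 5
(row=4, col=1): c = -0.4633 + 0.4280i → escape time 5
(row=4, col=2): c = 0.1333 + 0.4280i → escape time 5
(row=4, col=3): c = 0.7300 + 0.4280i → escape time 3
(row=5, col=0): c = -1.0600 + 0.1600i → escape time 5
(row=5, col=1): c = -0.4633 + 0.1600i → escape time 5
(row=5, col=2): c = 0.1333 + 0.1600i → escape time 5
(row=5, col=3): c = 0.7300 + 0.1600i → escape time 3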